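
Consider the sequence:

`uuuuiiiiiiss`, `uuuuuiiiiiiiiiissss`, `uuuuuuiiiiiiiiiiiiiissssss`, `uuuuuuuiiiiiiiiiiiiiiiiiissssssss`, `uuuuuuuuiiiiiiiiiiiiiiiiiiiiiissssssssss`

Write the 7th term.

Reading off run lengths: u runs 4, 5, 6, 7, 8; i runs 6, 10, 14, 18, 22; s runs 2, 4, 6, 8, 10 — each is linear in n (n = 1, 2, …).
For term 7, n = 7, so the run lengths are 10, 30, 14.

uuuuuuuuuuiiiiiiiiiiiiiiiiiiiiiiiiiiiiiissssssssssssss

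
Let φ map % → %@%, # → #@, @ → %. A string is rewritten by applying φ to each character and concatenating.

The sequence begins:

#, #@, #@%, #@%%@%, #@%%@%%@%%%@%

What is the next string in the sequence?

Rewriting the 13 symbols of #@%%@%%@%%%@% one by one yields #@ % %@% %@% % %@% %@% % %@% %@% %@% % %@%; concatenated:

#@%%@%%@%%%@%%@%%%@%%@%%@%%%@%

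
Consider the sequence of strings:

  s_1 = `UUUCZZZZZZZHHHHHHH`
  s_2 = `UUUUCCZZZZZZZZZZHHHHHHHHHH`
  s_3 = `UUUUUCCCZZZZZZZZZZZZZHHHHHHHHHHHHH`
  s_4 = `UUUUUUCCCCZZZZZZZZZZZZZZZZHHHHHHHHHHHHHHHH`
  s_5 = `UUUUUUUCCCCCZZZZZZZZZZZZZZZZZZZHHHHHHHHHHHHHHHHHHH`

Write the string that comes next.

The n-th term is n+1 U's then n-1 C's then 3n+1 Z's then 3n+1 H's, where the shown terms are n = 2, 3, 4, 5, 6.
For the next term, n = 7, so the run lengths are 8, 6, 22, 22.

UUUUUUUUCCCCCCZZZZZZZZZZZZZZZZZZZZZZHHHHHHHHHHHHHHHHHHHHHH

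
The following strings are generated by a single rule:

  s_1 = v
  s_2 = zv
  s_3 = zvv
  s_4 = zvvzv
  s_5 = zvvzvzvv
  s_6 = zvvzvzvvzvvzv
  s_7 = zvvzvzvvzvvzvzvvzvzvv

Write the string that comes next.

Each term (from the third on) is the previous term followed by the one before it: term 3 = zv·v = zvv.
So term 8 is zvvzvzvvzvvzvzvvzvzvv·zvvzvzvvzvvzv.

zvvzvzvvzvvzvzvvzvzvvzvvzvzvvzvvzv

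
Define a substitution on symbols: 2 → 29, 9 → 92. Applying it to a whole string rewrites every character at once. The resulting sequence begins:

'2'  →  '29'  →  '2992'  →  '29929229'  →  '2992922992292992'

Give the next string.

Rewriting the 16 symbols of 2992922992292992 one by one yields 29 92 92 29 92 29 29 92 92 29 29 92 29 92 92 29; concatenated:

29929229922929929229299229929229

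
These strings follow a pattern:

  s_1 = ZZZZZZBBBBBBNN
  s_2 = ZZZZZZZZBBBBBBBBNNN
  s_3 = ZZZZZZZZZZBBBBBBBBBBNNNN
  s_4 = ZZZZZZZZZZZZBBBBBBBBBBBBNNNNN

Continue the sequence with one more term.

ZZZZZZZZZZZZZZBBBBBBBBBBBBBBNNNNNN

Reading off run lengths: Z runs 6, 8, 10, 12; B runs 6, 8, 10, 12; N runs 2, 3, 4, 5 — each is linear in n, where the shown terms are n = 3, 4, 5, 6.
At n = 7 the blocks have lengths 14, 14, 6.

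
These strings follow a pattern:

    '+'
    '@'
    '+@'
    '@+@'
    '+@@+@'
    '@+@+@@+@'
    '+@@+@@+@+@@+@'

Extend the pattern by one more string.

This is a Fibonacci-style word recurrence s(k) = s(k−2)·s(k−1): e.g. +·@ = +@.
The next term joins @+@+@@+@ and +@@+@@+@+@@+@.

@+@+@@+@+@@+@@+@+@@+@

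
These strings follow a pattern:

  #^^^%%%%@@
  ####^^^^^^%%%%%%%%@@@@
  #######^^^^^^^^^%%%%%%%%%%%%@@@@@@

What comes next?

##########^^^^^^^^^^^^%%%%%%%%%%%%%%%%@@@@@@@@

The n-th term is 3n-2 #'s then 3n ^'s then 4n %'s then 2n @'s (n = 1, 2, …).
Setting n = 4 gives 10, 12, 16, 8 characters in each block.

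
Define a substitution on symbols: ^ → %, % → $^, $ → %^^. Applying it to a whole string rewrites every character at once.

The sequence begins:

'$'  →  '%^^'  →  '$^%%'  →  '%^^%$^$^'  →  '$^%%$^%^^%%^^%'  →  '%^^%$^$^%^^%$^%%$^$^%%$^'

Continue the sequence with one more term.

Applying the rule to each of the 24 symbols of %^^%$^$^%^^%$^%%$^$^%%$^ gives the pieces $^ % % $^ %^^ % %^^ % $^ % % $^ %^^ % $^ $^ %^^ % %^^ % $^ $^ %^^ %, which concatenate to the answer.

$^%%$^%^^%%^^%$^%%$^%^^%$^$^%^^%%^^%$^$^%^^%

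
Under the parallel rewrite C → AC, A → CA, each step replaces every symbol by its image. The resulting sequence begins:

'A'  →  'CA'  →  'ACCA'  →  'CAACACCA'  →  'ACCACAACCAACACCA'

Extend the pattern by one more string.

CAACACCAACCACAACACCACAACCAACACCA

Replace each of the 16 characters of ACCACAACCAACACCA in place — CA AC AC CA AC CA CA AC AC CA CA AC CA AC AC CA — and concatenate.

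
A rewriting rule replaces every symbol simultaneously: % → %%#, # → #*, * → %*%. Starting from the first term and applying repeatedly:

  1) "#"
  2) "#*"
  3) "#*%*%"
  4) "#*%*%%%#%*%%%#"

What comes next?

#*%*%%%#%*%%%#%%#%%##*%%#%*%%%#%%#%%##*

Replace each of the 14 characters of #*%*%%%#%*%%%# in place — #* %*% %%# %*% %%# %%# %%# #* %%# %*% %%# %%# %%# #* — and concatenate.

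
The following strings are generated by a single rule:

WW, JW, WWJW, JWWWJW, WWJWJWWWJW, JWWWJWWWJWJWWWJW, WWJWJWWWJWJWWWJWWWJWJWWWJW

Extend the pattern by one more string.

JWWWJWWWJWJWWWJWWWJWJWWWJWJWWWJWWWJWJWWWJW

This is a Fibonacci-style word recurrence s(k) = s(k−2)·s(k−1): e.g. WW·JW = WWJW.
Continuing: JWWWJWWWJWJWWWJW · WWJWJWWWJWJWWWJWWWJWJWWWJW gives term 8.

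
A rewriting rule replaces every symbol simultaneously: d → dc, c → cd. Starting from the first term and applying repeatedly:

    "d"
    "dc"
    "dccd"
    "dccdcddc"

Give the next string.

dccdcddccddcdccd

Rewriting each symbol of dccdcddc: d→dc, c→cd, c→cd, d→dc, c→cd, d→dc, d→dc, c→cd, which concatenates to dc cd cd dc cd dc dc cd.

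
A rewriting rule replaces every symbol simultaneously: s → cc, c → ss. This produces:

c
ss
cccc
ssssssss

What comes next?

Rewriting each symbol of ssssssss: s→cc, s→cc, s→cc, s→cc, s→cc, s→cc, s→cc, s→cc, which concatenates to cc cc cc cc cc cc cc cc.

cccccccccccccccc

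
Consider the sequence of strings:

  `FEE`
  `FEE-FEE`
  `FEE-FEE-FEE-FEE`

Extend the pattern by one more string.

FEE-FEE-FEE-FEE-FEE-FEE-FEE-FEE

Every step duplicates the string with '-' between the halves.
So the next term is two copies of FEE-FEE-FEE-FEE with '-' between the halves.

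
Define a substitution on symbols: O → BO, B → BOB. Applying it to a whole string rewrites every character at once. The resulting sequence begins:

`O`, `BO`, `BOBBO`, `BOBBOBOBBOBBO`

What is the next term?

Rewriting the 13 symbols of BOBBOBOBBOBBO one by one yields BOB BO BOB BOB BO BOB BO BOB BOB BO BOB BOB BO; concatenated:

BOBBOBOBBOBBOBOBBOBOBBOBBOBOBBOBBO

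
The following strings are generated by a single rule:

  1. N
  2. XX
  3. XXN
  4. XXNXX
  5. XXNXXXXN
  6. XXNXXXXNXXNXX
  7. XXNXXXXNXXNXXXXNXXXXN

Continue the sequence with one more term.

XXNXXXXNXXNXXXXNXXXXNXXNXXXXNXXNXX

Each term (from the third on) is the previous term followed by the one before it: term 3 = XX·N = XXN.
So term 8 is XXNXXXXNXXNXXXXNXXXXN·XXNXXXXNXXNXX.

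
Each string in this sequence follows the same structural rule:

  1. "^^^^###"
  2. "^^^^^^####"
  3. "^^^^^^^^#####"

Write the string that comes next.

^^^^^^^^^^######

Each string has the form ^^{2n} #^{n+1}, where the shown terms are n = 2, 3, 4.
For the next term, n = 5, so the run lengths are 10, 6.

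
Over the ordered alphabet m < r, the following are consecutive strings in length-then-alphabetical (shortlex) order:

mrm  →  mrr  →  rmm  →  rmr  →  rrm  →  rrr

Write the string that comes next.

After rrr the length-3 strings are exhausted; the first length-4 string is 4 copies of m.

mmmm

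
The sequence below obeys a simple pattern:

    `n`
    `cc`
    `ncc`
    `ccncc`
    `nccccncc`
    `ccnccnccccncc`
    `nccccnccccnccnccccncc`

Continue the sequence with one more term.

ccnccnccccnccnccccnccccnccnccccncc

This is a Fibonacci-style word recurrence s(k) = s(k−2)·s(k−1): e.g. n·cc = ncc.
The next term joins ccnccnccccncc and nccccnccccnccnccccncc.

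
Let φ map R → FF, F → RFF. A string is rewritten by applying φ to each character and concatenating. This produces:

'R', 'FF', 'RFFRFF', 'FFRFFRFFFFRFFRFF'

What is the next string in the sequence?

RFFRFFFFRFFRFFFFRFFRFFRFFRFFFFRFFRFFFFRFFRFF

φ(FFRFFRFFFFRFFRFF) expands symbol-by-symbol to RFF RFF FF RFF RFF FF RFF RFF RFF RFF FF RFF RFF FF RFF RFF; joining the 16 pieces gives the next term.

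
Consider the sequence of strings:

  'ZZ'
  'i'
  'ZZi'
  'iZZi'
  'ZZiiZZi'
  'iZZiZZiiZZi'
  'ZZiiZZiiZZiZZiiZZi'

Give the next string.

iZZiZZiiZZiZZiiZZiiZZiZZiiZZi

From term 3 onward, concatenate the second-to-last term with the last: ZZ·i = ZZi, i·ZZi = iZZi, …
So term 8 is iZZiZZiiZZi·ZZiiZZiiZZiZZiiZZi.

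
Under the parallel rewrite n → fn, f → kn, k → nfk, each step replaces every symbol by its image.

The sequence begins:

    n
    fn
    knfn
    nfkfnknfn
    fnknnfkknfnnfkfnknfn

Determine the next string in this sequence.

Replace each of the 20 characters of fnknnfkknfnnfkfnknfn in place — kn fn nfk fn fn kn nfk nfk fn kn fn fn kn nfk kn fn nfk fn kn fn — and concatenate.

knfnnfkfnfnknnfknfkfnknfnfnknnfkknfnnfkfnknfn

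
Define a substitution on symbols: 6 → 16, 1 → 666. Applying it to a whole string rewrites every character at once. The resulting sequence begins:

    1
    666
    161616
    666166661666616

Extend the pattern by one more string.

Replace each of the 15 characters of 666166661666616 in place — 16 16 16 666 16 16 16 16 666 16 16 16 16 666 16 — and concatenate.

161616666161616166661616161666616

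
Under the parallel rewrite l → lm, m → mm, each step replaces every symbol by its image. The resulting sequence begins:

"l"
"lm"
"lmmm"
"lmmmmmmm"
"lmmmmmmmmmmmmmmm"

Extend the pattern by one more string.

Rewriting the 16 symbols of lmmmmmmmmmmmmmmm one by one yields lm mm mm mm mm mm mm mm mm mm mm mm mm mm mm mm; concatenated:

lmmmmmmmmmmmmmmmmmmmmmmmmmmmmmmm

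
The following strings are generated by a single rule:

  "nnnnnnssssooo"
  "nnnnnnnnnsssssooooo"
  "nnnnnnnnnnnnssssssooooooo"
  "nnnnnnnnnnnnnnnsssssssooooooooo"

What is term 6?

Reading off run lengths: n runs 6, 9, 12, 15; s runs 4, 5, 6, 7; o runs 3, 5, 7, 9 — each is linear in n, where the shown terms are n = 2, 3, 4, 5.
At n = 7 the blocks have lengths 21, 9, 13.

nnnnnnnnnnnnnnnnnnnnnsssssssssooooooooooooo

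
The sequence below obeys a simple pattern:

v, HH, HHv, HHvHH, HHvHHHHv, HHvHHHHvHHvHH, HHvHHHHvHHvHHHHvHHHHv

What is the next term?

HHvHHHHvHHvHHHHvHHHHvHHvHHHHvHHvHH

Each term (from the third on) is the previous term followed by the one before it: term 3 = HH·v = HHv.
Continuing: HHvHHHHvHHvHHHHvHHHHv · HHvHHHHvHHvHH gives term 8.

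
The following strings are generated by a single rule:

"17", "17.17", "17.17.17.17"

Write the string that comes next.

Each string is two copies of the previous one joined by '.'.
Doubling 17.17.17.17 with '.' between the halves:

17.17.17.17.17.17.17.17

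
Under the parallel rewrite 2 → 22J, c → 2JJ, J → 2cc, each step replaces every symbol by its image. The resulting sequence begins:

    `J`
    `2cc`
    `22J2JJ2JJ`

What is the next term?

22J22J2cc22J2cc2cc22J2cc2cc

Rewriting each symbol of 22J2JJ2JJ: 2→22J, 2→22J, J→2cc, 2→22J, J→2cc, J→2cc, 2→22J, J→2cc, J→2cc, which concatenates to 22J 22J 2cc 22J 2cc 2cc 22J 2cc 2cc.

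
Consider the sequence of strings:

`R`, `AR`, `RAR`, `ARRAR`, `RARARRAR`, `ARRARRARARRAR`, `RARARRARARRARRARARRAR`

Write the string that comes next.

ARRARRARARRARRARARRARARRARRARARRAR

Each term (from the third on) is the two preceding terms concatenated in order: term 3 = R·AR = RAR.
Continuing: ARRARRARARRAR · RARARRARARRARRARARRAR gives term 8.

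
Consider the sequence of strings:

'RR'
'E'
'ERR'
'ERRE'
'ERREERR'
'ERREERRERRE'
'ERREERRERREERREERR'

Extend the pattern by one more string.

ERREERRERREERREERRERREERRERRE

This is a Fibonacci-style word recurrence s(k) = s(k−1)·s(k−2): e.g. E·RR = ERR.
So term 8 is ERREERRERREERREERR·ERREERRERRE.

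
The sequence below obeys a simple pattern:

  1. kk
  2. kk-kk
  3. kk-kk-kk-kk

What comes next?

Each string is two copies of the previous one joined by '-'.
One more doubling of kk-kk-kk-kk gives the answer.

kk-kk-kk-kk-kk-kk-kk-kk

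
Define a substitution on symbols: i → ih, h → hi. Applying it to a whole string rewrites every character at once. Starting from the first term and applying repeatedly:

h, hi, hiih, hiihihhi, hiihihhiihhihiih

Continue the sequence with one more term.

hiihihhiihhihiihihhihiihhiihihhi

Applying the rule to each of the 16 symbols of hiihihhiihhihiih gives the pieces hi ih ih hi ih hi hi ih ih hi hi ih hi ih ih hi, which concatenate to the answer.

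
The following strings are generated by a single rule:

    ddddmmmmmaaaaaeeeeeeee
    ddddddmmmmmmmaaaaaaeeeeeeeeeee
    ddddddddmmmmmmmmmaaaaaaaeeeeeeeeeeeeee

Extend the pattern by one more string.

ddddddddddmmmmmmmmmmmaaaaaaaaeeeeeeeeeeeeeeeee

Reading off run lengths: d runs 4, 6, 8; m runs 5, 7, 9; a runs 5, 6, 7; e runs 8, 11, 14 — each is linear in n, where the shown terms are n = 3, 4, 5.
Setting n = 6 gives 10, 11, 8, 17 characters in each block.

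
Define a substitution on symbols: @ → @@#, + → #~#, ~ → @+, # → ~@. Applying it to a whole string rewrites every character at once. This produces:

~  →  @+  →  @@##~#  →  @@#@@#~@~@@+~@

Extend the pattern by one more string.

φ(@@#@@#~@~@@+~@) expands symbol-by-symbol to @@# @@# ~@ @@# @@# ~@ @+ @@# @+ @@# @@# #~# @+ @@#; joining the 14 pieces gives the next term.

@@#@@#~@@@#@@#~@@+@@#@+@@#@@##~#@+@@#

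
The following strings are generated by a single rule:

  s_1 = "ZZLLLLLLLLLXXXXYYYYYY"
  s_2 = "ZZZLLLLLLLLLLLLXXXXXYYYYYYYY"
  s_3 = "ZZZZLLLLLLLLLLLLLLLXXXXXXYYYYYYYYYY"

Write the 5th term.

ZZZZZZLLLLLLLLLLLLLLLLLLLLLXXXXXXXXYYYYYYYYYYYYYY

The n-th term is n-1 Z's then 3n L's then n+1 X's then 2n Y's, where the shown terms are n = 3, 4, 5.
Setting n = 7 gives 6, 21, 8, 14 characters in each block.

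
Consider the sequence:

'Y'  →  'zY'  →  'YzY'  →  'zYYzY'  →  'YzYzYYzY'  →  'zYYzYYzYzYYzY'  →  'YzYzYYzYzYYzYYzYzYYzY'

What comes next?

Each term (from the third on) is the two preceding terms concatenated in order: term 3 = Y·zY = YzY.
The next term joins zYYzYYzYzYYzY and YzYzYYzYzYYzYYzYzYYzY.

zYYzYYzYzYYzYYzYzYYzYzYYzYYzYzYYzY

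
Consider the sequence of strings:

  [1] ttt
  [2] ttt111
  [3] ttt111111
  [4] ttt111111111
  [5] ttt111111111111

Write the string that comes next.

ttt111111111111111

Each term is the previous one with 111 appended.
So the next term is ttt111111111111·111.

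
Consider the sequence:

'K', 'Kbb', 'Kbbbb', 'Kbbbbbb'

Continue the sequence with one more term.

Every step adds bb to the end: s(k+1) = s(k)·bb.
So the next term is Kbbbbbb·bb.

Kbbbbbbbb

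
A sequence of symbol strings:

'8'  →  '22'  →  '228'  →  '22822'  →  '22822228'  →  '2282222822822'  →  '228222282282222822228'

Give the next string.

2282222822822228222282282222822822

From term 3 onward, concatenate the last term with the second-to-last: 22·8 = 228, 228·22 = 22822, …
The next term joins 228222282282222822228 and 2282222822822.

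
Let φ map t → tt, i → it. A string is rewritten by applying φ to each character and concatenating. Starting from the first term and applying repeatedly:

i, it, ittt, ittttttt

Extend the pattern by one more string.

ittttttttttttttt

Apply φ to ittttttt symbol by symbol: i→it, t→tt, t→tt, t→tt, t→tt, t→tt, t→tt, t→tt; joined: it tt tt tt tt tt tt tt.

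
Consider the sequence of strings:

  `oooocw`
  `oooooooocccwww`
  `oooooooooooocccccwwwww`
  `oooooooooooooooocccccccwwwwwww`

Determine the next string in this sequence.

Reading off run lengths: o runs 4, 8, 12, 16; c runs 1, 3, 5, 7; w runs 1, 3, 5, 7 — each is linear in n (n = 1, 2, …).
Setting n = 5 gives 20, 9, 9 characters in each block.

oooooooooooooooooooocccccccccwwwwwwwww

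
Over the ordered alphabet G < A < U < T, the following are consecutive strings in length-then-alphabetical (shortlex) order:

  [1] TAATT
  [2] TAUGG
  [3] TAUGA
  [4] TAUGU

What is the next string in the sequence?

The successor of TAUGU increments the rightmost position that isn't already T and resets every position after it to G.

TAUGT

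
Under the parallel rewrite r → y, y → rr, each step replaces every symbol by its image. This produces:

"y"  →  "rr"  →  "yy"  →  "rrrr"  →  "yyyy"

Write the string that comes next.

Rewriting each symbol of yyyy: y→rr, y→rr, y→rr, y→rr, which concatenates to rr rr rr rr.

rrrrrrrr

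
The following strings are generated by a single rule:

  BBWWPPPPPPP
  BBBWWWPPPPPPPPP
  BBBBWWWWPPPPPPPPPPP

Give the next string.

BBBBBWWWWWPPPPPPPPPPPPP

The n-th term is n-1 B's then n-1 W's then 2n+1 P's, where the shown terms are n = 3, 4, 5.
At n = 6 the blocks have lengths 5, 5, 13.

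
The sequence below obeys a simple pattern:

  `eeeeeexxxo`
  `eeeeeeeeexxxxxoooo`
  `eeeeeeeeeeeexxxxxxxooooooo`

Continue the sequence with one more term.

Each string has the form e^{3n+3} x^{2n+1} o^{3n-2} (n = 1, 2, …).
For the next term, n = 4, so the run lengths are 15, 9, 10.

eeeeeeeeeeeeeeexxxxxxxxxoooooooooo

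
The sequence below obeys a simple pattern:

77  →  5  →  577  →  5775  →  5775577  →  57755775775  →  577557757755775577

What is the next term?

57755775775577557757755775775

From term 3 onward, concatenate the last term with the second-to-last: 5·77 = 577, 577·5 = 5775, …
So term 8 is 577557757755775577·57755775775.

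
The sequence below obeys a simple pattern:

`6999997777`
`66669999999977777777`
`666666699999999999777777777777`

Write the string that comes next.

Term n consists of 3n-2 6's, followed by 3n+2 9's, followed by 4n 7's (n = 1, 2, …).
For the next term, n = 4, so the run lengths are 10, 14, 16.

6666666666999999999999997777777777777777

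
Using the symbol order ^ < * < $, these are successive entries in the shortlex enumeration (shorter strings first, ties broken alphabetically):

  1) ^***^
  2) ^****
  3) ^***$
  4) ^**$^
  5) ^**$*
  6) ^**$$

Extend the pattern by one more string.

Treat ^**$$ as a base-3 numeral over the given alphabet and add one, carrying through any trailing $'s.

^*$^^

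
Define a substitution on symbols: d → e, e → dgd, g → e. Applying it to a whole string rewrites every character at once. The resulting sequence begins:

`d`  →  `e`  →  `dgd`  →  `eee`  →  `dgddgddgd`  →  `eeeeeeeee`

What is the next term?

dgddgddgddgddgddgddgddgddgd

Expanding eeeeeeeee: e→dgd, e→dgd, e→dgd, e→dgd, e→dgd, e→dgd, e→dgd, e→dgd, e→dgd. Concatenated: dgd dgd dgd dgd dgd dgd dgd dgd dgd.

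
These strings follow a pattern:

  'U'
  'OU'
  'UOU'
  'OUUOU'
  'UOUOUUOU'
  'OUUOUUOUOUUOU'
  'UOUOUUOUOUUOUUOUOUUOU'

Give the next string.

This is a Fibonacci-style word recurrence s(k) = s(k−2)·s(k−1): e.g. U·OU = UOU.
So term 8 is OUUOUUOUOUUOU·UOUOUUOUOUUOUUOUOUUOU.

OUUOUUOUOUUOUUOUOUUOUOUUOUUOUOUUOU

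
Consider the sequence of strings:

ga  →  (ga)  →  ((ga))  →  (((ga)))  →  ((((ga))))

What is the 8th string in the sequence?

(((((((ga)))))))

Every step adds ( to the front and ) to the end of the previous string.
From ((((ga)))), 3 further steps: ((((ga)))) → (((((ga))))) → ((((((ga)))))) → (answer).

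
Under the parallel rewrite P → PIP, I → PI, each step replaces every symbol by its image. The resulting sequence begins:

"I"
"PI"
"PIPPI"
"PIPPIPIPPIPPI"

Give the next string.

Rewriting the 13 symbols of PIPPIPIPPIPPI one by one yields PIP PI PIP PIP PI PIP PI PIP PIP PI PIP PIP PI; concatenated:

PIPPIPIPPIPPIPIPPIPIPPIPPIPIPPIPPI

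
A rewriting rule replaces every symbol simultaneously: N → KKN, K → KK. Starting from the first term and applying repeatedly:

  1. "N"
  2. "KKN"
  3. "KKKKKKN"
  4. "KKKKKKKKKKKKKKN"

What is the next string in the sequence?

Replace each of the 15 characters of KKKKKKKKKKKKKKN in place — KK KK KK KK KK KK KK KK KK KK KK KK KK KK KKN — and concatenate.

KKKKKKKKKKKKKKKKKKKKKKKKKKKKKKN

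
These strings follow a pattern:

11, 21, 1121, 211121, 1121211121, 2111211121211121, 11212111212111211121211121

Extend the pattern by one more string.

From term 3 onward, concatenate the second-to-last term with the last: 11·21 = 1121, 21·1121 = 211121, …
So term 8 is 2111211121211121·11212111212111211121211121.

211121112121112111212111212111211121211121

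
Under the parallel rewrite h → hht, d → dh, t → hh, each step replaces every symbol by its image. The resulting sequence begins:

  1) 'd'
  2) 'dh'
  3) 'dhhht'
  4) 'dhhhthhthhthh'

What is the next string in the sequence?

dhhhthhthhthhhhthhthhhhthhthhhhthht

Applying the rule to each of the 13 symbols of dhhhthhthhthh gives the pieces dh hht hht hht hh hht hht hh hht hht hh hht hht, which concatenate to the answer.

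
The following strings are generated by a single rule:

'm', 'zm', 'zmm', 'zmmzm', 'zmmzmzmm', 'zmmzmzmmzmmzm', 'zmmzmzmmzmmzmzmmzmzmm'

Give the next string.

zmmzmzmmzmmzmzmmzmzmmzmmzmzmmzmmzm

From term 3 onward, concatenate the last term with the second-to-last: zm·m = zmm, zmm·zm = zmmzm, …
Continuing: zmmzmzmmzmmzmzmmzmzmm · zmmzmzmmzmmzm gives term 8.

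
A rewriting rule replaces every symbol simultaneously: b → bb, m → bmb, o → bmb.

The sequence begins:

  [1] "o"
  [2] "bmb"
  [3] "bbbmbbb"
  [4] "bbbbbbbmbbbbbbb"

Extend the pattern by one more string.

bbbbbbbbbbbbbbbmbbbbbbbbbbbbbbb

Replace each of the 15 characters of bbbbbbbmbbbbbbb in place — bb bb bb bb bb bb bb bmb bb bb bb bb bb bb bb — and concatenate.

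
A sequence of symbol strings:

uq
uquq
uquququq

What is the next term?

Every step duplicates the string.
Doubling uquququq:

uquququququququq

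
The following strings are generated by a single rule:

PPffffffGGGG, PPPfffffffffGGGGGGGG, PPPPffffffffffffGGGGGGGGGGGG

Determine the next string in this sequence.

Each string has the form P^{n+1} f^{3n+3} G^{4n} (n = 1, 2, …).
At n = 4 the blocks have lengths 5, 15, 16.

PPPPPfffffffffffffffGGGGGGGGGGGGGGGG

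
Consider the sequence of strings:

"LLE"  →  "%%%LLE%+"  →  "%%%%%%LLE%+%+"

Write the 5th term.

s(k+1) = %%%·s(k)·%+, so each term gains %%% as a prefix and %+ as a suffix.
From %%%%%%LLE%+%+, 2 further steps: %%%%%%LLE%+%+ → %%%%%%%%%LLE%+%+%+ → (answer).

%%%%%%%%%%%%LLE%+%+%+%+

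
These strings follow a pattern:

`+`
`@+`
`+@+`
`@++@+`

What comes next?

+@+@++@+

From term 3 onward, concatenate the second-to-last term with the last: +·@+ = +@+, @+·+@+ = @++@+, …
So term 5 is +@+·@++@+.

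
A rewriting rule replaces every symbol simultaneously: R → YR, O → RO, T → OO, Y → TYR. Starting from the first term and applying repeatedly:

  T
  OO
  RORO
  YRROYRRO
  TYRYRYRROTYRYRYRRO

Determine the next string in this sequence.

Replace each of the 18 characters of TYRYRYRROTYRYRYRRO in place — OO TYR YR TYR YR TYR YR YR RO OO TYR YR TYR YR TYR YR YR RO — and concatenate.

OOTYRYRTYRYRTYRYRYRROOOTYRYRTYRYRTYRYRYRRO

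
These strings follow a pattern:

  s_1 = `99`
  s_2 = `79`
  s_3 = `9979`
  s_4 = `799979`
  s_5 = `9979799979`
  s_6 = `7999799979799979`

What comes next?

99797999797999799979799979

Each term (from the third on) is the two preceding terms concatenated in order: term 3 = 99·79 = 9979.
So term 7 is 9979799979·7999799979799979.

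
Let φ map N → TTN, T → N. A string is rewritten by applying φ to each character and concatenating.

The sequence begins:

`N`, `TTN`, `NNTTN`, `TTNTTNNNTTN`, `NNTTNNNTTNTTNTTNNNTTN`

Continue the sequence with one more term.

Rewriting the 21 symbols of NNTTNNNTTNTTNTTNNNTTN one by one yields TTN TTN N N TTN TTN TTN N N TTN N N TTN N N TTN TTN TTN N N TTN; concatenated:

TTNTTNNNTTNTTNTTNNNTTNNNTTNNNTTNTTNTTNNNTTN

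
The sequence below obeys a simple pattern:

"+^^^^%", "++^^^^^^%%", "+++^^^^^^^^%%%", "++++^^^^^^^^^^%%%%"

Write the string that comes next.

+++++^^^^^^^^^^^^%%%%%

Each string has the form +^{n} ^^{2n+2} %^{n} (n = 1, 2, …).
For the next term, n = 5, so the run lengths are 5, 12, 5.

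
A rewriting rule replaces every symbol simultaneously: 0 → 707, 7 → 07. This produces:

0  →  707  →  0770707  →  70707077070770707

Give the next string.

Rewriting the 17 symbols of 70707077070770707 one by one yields 07 707 07 707 07 707 07 07 707 07 707 07 07 707 07 707 07; concatenated:

07707077070770707077070770707077070770707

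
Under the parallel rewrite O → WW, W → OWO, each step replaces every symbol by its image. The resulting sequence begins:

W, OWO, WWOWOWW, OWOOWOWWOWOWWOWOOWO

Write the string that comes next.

Replace each of the 19 characters of OWOOWOWWOWOWWOWOOWO in place — WW OWO WW WW OWO WW OWO OWO WW OWO WW OWO OWO WW OWO WW WW OWO WW — and concatenate.

WWOWOWWWWOWOWWOWOOWOWWOWOWWOWOOWOWWOWOWWWWOWOWW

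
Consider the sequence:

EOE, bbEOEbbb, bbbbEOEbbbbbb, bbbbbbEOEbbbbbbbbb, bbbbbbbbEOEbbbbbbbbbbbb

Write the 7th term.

s(k+1) = bb·s(k)·bbb, so each term gains bb as a prefix and bbb as a suffix.
From bbbbbbbbEOEbbbbbbbbbbbb, 2 further steps: bbbbbbbbEOEbbbbbbbbbbbb → bbbbbbbbbbEOEbbbbbbbbbbbbbbb → (answer).

bbbbbbbbbbbbEOEbbbbbbbbbbbbbbbbbb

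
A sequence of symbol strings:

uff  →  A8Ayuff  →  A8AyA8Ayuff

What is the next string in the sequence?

A8AyA8AyA8Ayuff

The strings grow by a fixed prefix A8Ay each time.
So the next term is A8Ay·A8AyA8Ayuff.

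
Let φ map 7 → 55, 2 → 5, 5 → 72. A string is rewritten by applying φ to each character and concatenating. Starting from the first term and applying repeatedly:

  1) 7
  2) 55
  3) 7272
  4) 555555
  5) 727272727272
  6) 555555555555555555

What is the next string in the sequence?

Applying the rule to each of the 18 symbols of 555555555555555555 gives the pieces 72 72 72 72 72 72 72 72 72 72 72 72 72 72 72 72 72 72, which concatenate to the answer.

727272727272727272727272727272727272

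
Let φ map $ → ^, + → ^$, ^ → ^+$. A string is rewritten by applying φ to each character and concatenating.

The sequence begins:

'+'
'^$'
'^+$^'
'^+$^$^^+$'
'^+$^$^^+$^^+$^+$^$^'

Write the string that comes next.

^+$^$^^+$^^+$^+$^$^^+$^+$^$^^+$^$^^+$^^+$

φ(^+$^$^^+$^^+$^+$^$^) expands symbol-by-symbol to ^+$ ^$ ^ ^+$ ^ ^+$ ^+$ ^$ ^ ^+$ ^+$ ^$ ^ ^+$ ^$ ^ ^+$ ^ ^+$; joining the 19 pieces gives the next term.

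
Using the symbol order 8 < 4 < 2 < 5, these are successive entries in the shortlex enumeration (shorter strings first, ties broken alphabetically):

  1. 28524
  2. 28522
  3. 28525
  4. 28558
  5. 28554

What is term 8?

24888

Advancing 3 positions from 28554 through 28554 → 28552 → 28555 reaches term 8.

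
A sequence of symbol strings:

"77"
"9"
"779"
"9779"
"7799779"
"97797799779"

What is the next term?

This is a Fibonacci-style word recurrence s(k) = s(k−2)·s(k−1): e.g. 77·9 = 779.
The next term joins 7799779 and 97797799779.

779977997797799779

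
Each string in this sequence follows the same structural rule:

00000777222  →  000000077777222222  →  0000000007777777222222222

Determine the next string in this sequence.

00000000000777777777222222222222

Term n consists of 2n+3 0's, followed by 2n+1 7's, followed by 3n 2's (n = 1, 2, …).
Setting n = 4 gives 11, 9, 12 characters in each block.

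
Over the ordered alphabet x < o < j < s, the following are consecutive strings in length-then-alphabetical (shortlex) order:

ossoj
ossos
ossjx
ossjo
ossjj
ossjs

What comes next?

Find the rightmost character of ossjs below s, bump it to the next letter, and reset everything to its right to x.

osssx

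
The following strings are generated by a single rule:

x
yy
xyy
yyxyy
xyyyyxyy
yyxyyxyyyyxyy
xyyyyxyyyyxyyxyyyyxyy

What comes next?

This is a Fibonacci-style word recurrence s(k) = s(k−2)·s(k−1): e.g. x·yy = xyy.
Continuing: yyxyyxyyyyxyy · xyyyyxyyyyxyyxyyyyxyy gives term 8.

yyxyyxyyyyxyyxyyyyxyyyyxyyxyyyyxyy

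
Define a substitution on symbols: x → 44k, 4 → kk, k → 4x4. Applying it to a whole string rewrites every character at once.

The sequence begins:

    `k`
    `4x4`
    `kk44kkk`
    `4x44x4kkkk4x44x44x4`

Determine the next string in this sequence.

Rewriting the 19 symbols of 4x44x4kkkk4x44x44x4 one by one yields kk 44k kk kk 44k kk 4x4 4x4 4x4 4x4 kk 44k kk kk 44k kk kk 44k kk; concatenated:

kk44kkkkk44kkk4x44x44x44x4kk44kkkkk44kkkkk44kkk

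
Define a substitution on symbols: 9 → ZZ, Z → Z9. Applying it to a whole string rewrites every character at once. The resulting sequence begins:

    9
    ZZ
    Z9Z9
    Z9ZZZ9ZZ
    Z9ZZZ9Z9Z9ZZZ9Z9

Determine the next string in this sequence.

Z9ZZZ9Z9Z9ZZZ9ZZZ9ZZZ9Z9Z9ZZZ9ZZ

φ(Z9ZZZ9Z9Z9ZZZ9Z9) expands symbol-by-symbol to Z9 ZZ Z9 Z9 Z9 ZZ Z9 ZZ Z9 ZZ Z9 Z9 Z9 ZZ Z9 ZZ; joining the 16 pieces gives the next term.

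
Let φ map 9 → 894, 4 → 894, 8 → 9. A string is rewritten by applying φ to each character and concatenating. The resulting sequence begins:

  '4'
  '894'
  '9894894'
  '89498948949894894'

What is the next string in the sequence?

98948948949894894989489489498948949894894

φ(89498948949894894) expands symbol-by-symbol to 9 894 894 894 9 894 894 9 894 894 894 9 894 894 9 894 894; joining the 17 pieces gives the next term.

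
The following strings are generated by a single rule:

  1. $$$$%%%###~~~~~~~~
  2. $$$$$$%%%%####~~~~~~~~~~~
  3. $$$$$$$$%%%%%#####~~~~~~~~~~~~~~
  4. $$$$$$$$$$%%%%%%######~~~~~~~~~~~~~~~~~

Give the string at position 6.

Reading off run lengths: $ runs 4, 6, 8, 10; % runs 3, 4, 5, 6; # runs 3, 4, 5, 6; ~ runs 8, 11, 14, 17 — each is linear in n, where the shown terms are n = 2, 3, 4, 5.
At n = 7 the blocks have lengths 14, 8, 8, 23.

$$$$$$$$$$$$$$%%%%%%%%########~~~~~~~~~~~~~~~~~~~~~~~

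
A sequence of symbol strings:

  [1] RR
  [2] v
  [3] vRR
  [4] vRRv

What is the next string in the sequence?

From term 3 onward, concatenate the last term with the second-to-last: v·RR = vRR, vRR·v = vRRv, …
Continuing: vRRv · vRR gives term 5.

vRRvvRR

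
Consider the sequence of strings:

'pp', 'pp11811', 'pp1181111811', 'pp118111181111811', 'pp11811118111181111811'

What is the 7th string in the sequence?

pp118111181111811118111181111811

Every step adds 11811 to the end: s(k+1) = s(k)·11811.
From pp11811118111181111811, 2 further steps: pp11811118111181111811 → pp1181111811118111181111811 → (answer).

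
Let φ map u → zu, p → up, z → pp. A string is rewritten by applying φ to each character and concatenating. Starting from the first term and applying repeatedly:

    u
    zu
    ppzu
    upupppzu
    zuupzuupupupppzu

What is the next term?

Rewriting the 16 symbols of zuupzuupupupppzu one by one yields pp zu zu up pp zu zu up zu up zu up up up pp zu; concatenated:

ppzuzuupppzuzuupzuupzuupupupppzu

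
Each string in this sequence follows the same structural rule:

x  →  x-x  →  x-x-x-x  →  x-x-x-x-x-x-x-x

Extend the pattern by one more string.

x-x-x-x-x-x-x-x-x-x-x-x-x-x-x-x

Each string is two copies of the previous one joined by '-'.
So the next term is two copies of x-x-x-x-x-x-x-x with '-' between the halves.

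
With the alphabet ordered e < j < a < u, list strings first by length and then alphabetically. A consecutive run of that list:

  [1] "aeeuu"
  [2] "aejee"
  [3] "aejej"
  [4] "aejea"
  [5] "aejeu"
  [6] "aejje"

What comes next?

aejjj

The successor of aejje increments the rightmost position that isn't already u and resets every position after it to e.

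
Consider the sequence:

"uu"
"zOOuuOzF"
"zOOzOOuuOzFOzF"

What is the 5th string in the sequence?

zOOzOOzOOzOOuuOzFOzFOzFOzF

s(k+1) = zOO·s(k)·OzF, so each term gains zOO as a prefix and OzF as a suffix.
From zOOzOOuuOzFOzF, 2 further steps: zOOzOOuuOzFOzF → zOOzOOzOOuuOzFOzFOzF → (answer).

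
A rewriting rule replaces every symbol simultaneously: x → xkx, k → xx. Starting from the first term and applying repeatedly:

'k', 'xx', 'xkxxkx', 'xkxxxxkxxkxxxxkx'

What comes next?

Replace each of the 16 characters of xkxxxxkxxkxxxxkx in place — xkx xx xkx xkx xkx xkx xx xkx xkx xx xkx xkx xkx xkx xx xkx — and concatenate.

xkxxxxkxxkxxkxxkxxxxkxxkxxxxkxxkxxkxxkxxxxkx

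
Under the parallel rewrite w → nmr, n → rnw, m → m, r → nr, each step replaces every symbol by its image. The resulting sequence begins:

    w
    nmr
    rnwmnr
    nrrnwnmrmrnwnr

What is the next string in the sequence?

rnwnrnrrnwnmrrnwmnrmnrrnwnmrrnwnr

φ(nrrnwnmrmrnwnr) expands symbol-by-symbol to rnw nr nr rnw nmr rnw m nr m nr rnw nmr rnw nr; joining the 14 pieces gives the next term.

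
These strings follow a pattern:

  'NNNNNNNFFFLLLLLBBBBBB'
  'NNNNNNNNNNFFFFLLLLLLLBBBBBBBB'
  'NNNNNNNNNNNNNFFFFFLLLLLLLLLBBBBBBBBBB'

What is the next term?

Term n consists of 3n+1 N's, followed by n+1 F's, followed by 2n+1 L's, followed by 2n+2 B's, where the shown terms are n = 2, 3, 4.
At n = 5 the blocks have lengths 16, 6, 11, 12.

NNNNNNNNNNNNNNNNFFFFFFLLLLLLLLLLLBBBBBBBBBBBB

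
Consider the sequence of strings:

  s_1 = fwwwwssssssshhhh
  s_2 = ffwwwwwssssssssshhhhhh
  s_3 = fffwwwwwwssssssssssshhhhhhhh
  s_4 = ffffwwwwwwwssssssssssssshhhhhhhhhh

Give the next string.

fffffwwwwwwwwssssssssssssssshhhhhhhhhhhh

Reading off run lengths: f runs 1, 2, 3, 4; w runs 4, 5, 6, 7; s runs 7, 9, 11, 13; h runs 4, 6, 8, 10 — each is linear in n, where the shown terms are n = 2, 3, 4, 5.
For the next term, n = 6, so the run lengths are 5, 8, 15, 12.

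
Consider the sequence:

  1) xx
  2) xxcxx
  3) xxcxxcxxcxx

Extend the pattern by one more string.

xxcxxcxxcxxcxxcxxcxxcxx

Every step duplicates the string with 'c' between the halves.
One more doubling of xxcxxcxxcxx gives the answer.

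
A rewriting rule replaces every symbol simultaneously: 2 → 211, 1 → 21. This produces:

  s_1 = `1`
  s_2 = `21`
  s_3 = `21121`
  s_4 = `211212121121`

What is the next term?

21121212112121121211212121121

Expanding 211212121121: 2→211, 1→21, 1→21, 2→211, 1→21, 2→211, 1→21, 2→211, 1→21, 1→21, 2→211, 1→21. Concatenated: 211 21 21 211 21 211 21 211 21 21 211 21.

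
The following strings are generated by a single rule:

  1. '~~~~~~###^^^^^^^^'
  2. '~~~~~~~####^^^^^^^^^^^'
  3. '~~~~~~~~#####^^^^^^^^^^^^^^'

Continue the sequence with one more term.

~~~~~~~~~######^^^^^^^^^^^^^^^^^

Term n consists of n+3 ~'s, followed by n #'s, followed by 3n-1 ^'s, where the shown terms are n = 3, 4, 5.
For the next term, n = 6, so the run lengths are 9, 6, 17.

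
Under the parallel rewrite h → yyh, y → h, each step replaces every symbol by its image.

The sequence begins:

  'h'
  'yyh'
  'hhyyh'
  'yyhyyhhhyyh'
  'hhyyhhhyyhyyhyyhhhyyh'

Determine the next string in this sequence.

yyhyyhhhyyhyyhyyhhhyyhhhyyhhhyyhyyhyyhhhyyh

Applying the rule to each of the 21 symbols of hhyyhhhyyhyyhyyhhhyyh gives the pieces yyh yyh h h yyh yyh yyh h h yyh h h yyh h h yyh yyh yyh h h yyh, which concatenate to the answer.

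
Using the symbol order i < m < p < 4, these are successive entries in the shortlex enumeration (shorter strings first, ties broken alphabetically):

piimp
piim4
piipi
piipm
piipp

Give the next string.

piip4

The successor of piipp increments the rightmost position that isn't already 4 and resets every position after it to i.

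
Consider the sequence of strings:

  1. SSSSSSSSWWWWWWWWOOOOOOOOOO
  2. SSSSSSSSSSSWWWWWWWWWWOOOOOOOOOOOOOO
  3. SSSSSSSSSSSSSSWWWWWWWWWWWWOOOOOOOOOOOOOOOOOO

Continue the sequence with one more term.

SSSSSSSSSSSSSSSSSWWWWWWWWWWWWWWOOOOOOOOOOOOOOOOOOOOOO

Each string has the form S^{3n-1} W^{2n+2} O^{4n-2}, where the shown terms are n = 3, 4, 5.
Setting n = 6 gives 17, 14, 22 characters in each block.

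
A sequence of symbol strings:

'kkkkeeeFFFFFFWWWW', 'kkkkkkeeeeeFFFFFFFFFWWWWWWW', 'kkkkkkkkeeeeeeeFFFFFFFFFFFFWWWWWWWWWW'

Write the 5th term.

kkkkkkkkkkkkeeeeeeeeeeeFFFFFFFFFFFFFFFFFFWWWWWWWWWWWWWWWW

Term n consists of 2n k's, followed by 2n-1 e's, followed by 3n F's, followed by 3n-2 W's, where the shown terms are n = 2, 3, 4.
Setting n = 6 gives 12, 11, 18, 16 characters in each block.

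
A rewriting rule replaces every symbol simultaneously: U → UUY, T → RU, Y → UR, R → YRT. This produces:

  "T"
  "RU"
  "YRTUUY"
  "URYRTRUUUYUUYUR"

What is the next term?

φ(URYRTRUUUYUUYUR) expands symbol-by-symbol to UUY YRT UR YRT RU YRT UUY UUY UUY UR UUY UUY UR UUY YRT; joining the 15 pieces gives the next term.

UUYYRTURYRTRUYRTUUYUUYUUYURUUYUUYURUUYYRT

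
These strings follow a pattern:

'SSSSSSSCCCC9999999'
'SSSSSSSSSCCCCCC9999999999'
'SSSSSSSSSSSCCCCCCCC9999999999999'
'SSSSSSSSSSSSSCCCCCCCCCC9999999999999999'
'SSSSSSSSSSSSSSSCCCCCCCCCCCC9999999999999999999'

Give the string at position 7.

SSSSSSSSSSSSSSSSSSSCCCCCCCCCCCCCCCC9999999999999999999999999

Reading off run lengths: S runs 7, 9, 11, 13, 15; C runs 4, 6, 8, 10, 12; 9 runs 7, 10, 13, 16, 19 — each is linear in n, where the shown terms are n = 2, 3, 4, 5, 6.
For term 7, n = 8, so the run lengths are 19, 16, 25.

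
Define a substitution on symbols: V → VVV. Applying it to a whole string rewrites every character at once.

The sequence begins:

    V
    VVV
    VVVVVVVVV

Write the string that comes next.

VVVVVVVVVVVVVVVVVVVVVVVVVVV

Rewriting each symbol of VVVVVVVVV: V→VVV, V→VVV, V→VVV, V→VVV, V→VVV, V→VVV, V→VVV, V→VVV, V→VVV, which concatenates to VVV VVV VVV VVV VVV VVV VVV VVV VVV.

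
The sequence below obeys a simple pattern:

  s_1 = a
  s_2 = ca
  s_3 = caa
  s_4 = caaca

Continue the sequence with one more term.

Each term (from the third on) is the previous term followed by the one before it: term 3 = ca·a = caa.
Continuing: caaca · caa gives term 5.

caacacaa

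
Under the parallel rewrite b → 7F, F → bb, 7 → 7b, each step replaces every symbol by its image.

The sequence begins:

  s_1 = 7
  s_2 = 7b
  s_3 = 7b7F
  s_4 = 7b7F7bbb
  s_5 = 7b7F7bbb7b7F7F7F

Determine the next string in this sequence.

Applying the rule to each of the 16 symbols of 7b7F7bbb7b7F7F7F gives the pieces 7b 7F 7b bb 7b 7F 7F 7F 7b 7F 7b bb 7b bb 7b bb, which concatenate to the answer.

7b7F7bbb7b7F7F7F7b7F7bbb7bbb7bbb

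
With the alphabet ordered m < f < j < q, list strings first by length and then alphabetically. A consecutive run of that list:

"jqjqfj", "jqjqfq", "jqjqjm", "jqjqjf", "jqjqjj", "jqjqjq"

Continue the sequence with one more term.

The successor of jqjqjq increments the rightmost position that isn't already q and resets every position after it to m.

jqjqqm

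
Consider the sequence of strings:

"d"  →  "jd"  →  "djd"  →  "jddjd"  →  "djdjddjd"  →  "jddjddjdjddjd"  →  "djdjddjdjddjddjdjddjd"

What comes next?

From term 3 onward, concatenate the second-to-last term with the last: d·jd = djd, jd·djd = jddjd, …
Continuing: jddjddjdjddjd · djdjddjdjddjddjdjddjd gives term 8.

jddjddjdjddjddjdjddjdjddjddjdjddjd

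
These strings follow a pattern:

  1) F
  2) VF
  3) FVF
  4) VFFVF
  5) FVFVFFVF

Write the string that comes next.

Each term (from the third on) is the two preceding terms concatenated in order: term 3 = F·VF = FVF.
So term 6 is VFFVF·FVFVFFVF.

VFFVFFVFVFFVF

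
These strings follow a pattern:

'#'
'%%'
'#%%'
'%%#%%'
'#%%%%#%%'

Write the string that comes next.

%%#%%#%%%%#%%

From term 3 onward, concatenate the second-to-last term with the last: #·%% = #%%, %%·#%% = %%#%%, …
So term 6 is %%#%%·#%%%%#%%.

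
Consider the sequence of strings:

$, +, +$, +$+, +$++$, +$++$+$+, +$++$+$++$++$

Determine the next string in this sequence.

From term 3 onward, concatenate the last term with the second-to-last: +·$ = +$, +$·+ = +$+, …
Continuing: +$++$+$++$++$ · +$++$+$+ gives term 8.

+$++$+$++$++$+$++$+$+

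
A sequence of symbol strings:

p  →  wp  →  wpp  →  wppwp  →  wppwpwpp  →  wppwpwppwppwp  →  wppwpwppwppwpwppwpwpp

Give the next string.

wppwpwppwppwpwppwpwppwppwpwppwppwp

This is a Fibonacci-style word recurrence s(k) = s(k−1)·s(k−2): e.g. wp·p = wpp.
Continuing: wppwpwppwppwpwppwpwpp · wppwpwppwppwp gives term 8.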